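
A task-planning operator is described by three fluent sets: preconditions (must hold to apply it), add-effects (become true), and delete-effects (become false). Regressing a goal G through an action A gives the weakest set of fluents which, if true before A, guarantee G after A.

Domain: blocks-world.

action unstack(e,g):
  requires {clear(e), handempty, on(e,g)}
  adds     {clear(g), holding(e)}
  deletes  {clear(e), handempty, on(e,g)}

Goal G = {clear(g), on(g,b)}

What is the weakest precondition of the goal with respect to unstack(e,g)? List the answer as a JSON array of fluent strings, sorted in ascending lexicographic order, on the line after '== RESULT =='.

Compute (G \ add) ∪ pre:
  G ∩ del = {}  (empty — regression defined)
  G \ add = {clear(g), on(g,b)} \ {clear(g), holding(e)} = {on(g,b)}
  ∪ pre   = {on(g,b)} ∪ {clear(e), handempty, on(e,g)}
          = {clear(e), handempty, on(e,g), on(g,b)}

== RESULT ==
["clear(e)", "handempty", "on(e,g)", "on(g,b)"]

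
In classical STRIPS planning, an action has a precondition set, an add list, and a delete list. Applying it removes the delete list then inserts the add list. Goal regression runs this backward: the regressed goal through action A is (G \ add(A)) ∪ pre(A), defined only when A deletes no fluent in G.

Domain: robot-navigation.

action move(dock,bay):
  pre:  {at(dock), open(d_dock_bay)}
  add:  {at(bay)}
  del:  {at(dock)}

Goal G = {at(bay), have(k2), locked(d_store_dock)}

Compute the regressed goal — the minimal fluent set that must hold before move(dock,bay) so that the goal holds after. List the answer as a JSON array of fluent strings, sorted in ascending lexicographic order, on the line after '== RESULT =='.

Compute (G \ add) ∪ pre:
  G ∩ del = {}  (empty — regression defined)
  G \ add = {at(bay), have(k2), locked(d_store_dock)} \ {at(bay)} = {have(k2), locked(d_store_dock)}
  ∪ pre   = {have(k2), locked(d_store_dock)} ∪ {at(dock), open(d_dock_bay)}
          = {at(dock), have(k2), locked(d_store_dock), open(d_dock_bay)}

== RESULT ==
["at(dock)", "have(k2)", "locked(d_store_dock)", "open(d_dock_bay)"]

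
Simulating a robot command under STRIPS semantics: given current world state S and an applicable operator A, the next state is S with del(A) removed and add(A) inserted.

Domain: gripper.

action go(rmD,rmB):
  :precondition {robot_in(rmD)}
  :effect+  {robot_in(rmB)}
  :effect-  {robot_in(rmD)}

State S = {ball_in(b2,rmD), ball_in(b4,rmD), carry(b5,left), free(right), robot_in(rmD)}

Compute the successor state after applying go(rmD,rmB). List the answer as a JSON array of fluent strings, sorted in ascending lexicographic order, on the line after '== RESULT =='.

Compute (S \ del) ∪ add:
  pre ⊆ S: {robot_in(rmD)} ⊆ S  — applicable
  S \ del = {ball_in(b2,rmD), ball_in(b4,rmD), carry(b5,left), free(right)}
  ∪ add   = {ball_in(b2,rmD), ball_in(b4,rmD), carry(b5,left), free(right), robot_in(rmB)}

== RESULT ==
["ball_in(b2,rmD)", "ball_in(b4,rmD)", "carry(b5,left)", "free(right)", "robot_in(rmB)"]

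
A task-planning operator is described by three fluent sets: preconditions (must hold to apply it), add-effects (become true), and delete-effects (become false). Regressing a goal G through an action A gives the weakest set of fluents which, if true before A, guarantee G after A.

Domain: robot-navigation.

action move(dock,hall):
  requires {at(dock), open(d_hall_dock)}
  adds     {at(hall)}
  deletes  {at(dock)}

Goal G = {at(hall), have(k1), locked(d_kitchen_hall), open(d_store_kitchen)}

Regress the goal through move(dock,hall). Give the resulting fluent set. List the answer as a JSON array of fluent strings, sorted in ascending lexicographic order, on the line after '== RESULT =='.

Compute (G \ add) ∪ pre:
  G ∩ del = {}  (empty — regression defined)
  G \ add = {at(hall), have(k1), locked(d_kitchen_hall), open(d_store_kitchen)} \ {at(hall)} = {have(k1), locked(d_kitchen_hall), open(d_store_kitchen)}
  ∪ pre   = {have(k1), locked(d_kitchen_hall), open(d_store_kitchen)} ∪ {at(dock), open(d_hall_dock)}
          = {at(dock), have(k1), locked(d_kitchen_hall), open(d_hall_dock), open(d_store_kitchen)}

== RESULT ==
["at(dock)", "have(k1)", "locked(d_kitchen_hall)", "open(d_hall_dock)", "open(d_store_kitchen)"]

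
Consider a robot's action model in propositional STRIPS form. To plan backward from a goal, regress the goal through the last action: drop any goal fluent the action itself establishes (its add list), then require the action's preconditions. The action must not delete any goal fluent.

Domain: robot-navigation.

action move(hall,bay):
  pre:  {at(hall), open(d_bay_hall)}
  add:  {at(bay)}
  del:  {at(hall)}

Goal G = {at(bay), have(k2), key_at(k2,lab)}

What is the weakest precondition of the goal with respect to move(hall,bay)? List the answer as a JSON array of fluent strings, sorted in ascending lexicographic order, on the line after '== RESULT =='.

Compute (G \ add) ∪ pre:
  G ∩ del = {}  (empty — regression defined)
  G \ add = {at(bay), have(k2), key_at(k2,lab)} \ {at(bay)} = {have(k2), key_at(k2,lab)}
  ∪ pre   = {have(k2), key_at(k2,lab)} ∪ {at(hall), open(d_bay_hall)}
          = {at(hall), have(k2), key_at(k2,lab), open(d_bay_hall)}

== RESULT ==
["at(hall)", "have(k2)", "key_at(k2,lab)", "open(d_bay_hall)"]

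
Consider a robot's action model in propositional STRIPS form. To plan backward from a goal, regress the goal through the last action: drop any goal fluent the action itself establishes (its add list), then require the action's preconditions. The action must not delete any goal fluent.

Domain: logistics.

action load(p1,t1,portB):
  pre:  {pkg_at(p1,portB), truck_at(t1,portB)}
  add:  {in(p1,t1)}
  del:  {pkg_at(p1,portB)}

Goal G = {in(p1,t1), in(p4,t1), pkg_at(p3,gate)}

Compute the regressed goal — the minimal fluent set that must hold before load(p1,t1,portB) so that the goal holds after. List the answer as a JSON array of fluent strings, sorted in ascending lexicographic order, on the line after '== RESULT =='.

Compute (G \ add) ∪ pre:
  G ∩ del = {}  (empty — regression defined)
  G \ add = {in(p1,t1), in(p4,t1), pkg_at(p3,gate)} \ {in(p1,t1)} = {in(p4,t1), pkg_at(p3,gate)}
  ∪ pre   = {in(p4,t1), pkg_at(p3,gate)} ∪ {pkg_at(p1,portB), truck_at(t1,portB)}
          = {in(p4,t1), pkg_at(p1,portB), pkg_at(p3,gate), truck_at(t1,portB)}

== RESULT ==
["in(p4,t1)", "pkg_at(p1,portB)", "pkg_at(p3,gate)", "truck_at(t1,portB)"]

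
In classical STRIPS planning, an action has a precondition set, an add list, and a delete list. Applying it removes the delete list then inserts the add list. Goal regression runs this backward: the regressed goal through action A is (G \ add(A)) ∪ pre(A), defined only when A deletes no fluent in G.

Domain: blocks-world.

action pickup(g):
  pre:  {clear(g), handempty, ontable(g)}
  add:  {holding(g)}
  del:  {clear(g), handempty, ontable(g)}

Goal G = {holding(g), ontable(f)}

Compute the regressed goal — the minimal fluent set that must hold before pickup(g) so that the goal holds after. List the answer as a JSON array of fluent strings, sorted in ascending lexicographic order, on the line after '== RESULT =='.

Compute (G \ add) ∪ pre:
  G ∩ del = {}  (empty — regression defined)
  G \ add = {holding(g), ontable(f)} \ {holding(g)} = {ontable(f)}
  ∪ pre   = {ontable(f)} ∪ {clear(g), handempty, ontable(g)}
          = {clear(g), handempty, ontable(f), ontable(g)}

== RESULT ==
["clear(g)", "handempty", "ontable(f)", "ontable(g)"]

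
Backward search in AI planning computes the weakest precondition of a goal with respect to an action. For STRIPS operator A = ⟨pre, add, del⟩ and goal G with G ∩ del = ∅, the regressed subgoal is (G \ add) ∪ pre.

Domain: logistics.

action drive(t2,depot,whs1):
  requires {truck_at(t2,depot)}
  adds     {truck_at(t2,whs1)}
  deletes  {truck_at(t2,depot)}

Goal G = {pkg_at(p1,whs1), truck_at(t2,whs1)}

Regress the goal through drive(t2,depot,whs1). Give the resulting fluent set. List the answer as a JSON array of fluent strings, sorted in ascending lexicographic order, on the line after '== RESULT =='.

Regress:
  G ∩ del = {}  (empty — regression defined)
  G \ add = {pkg_at(p1,whs1), truck_at(t2,whs1)} \ {truck_at(t2,whs1)} = {pkg_at(p1,whs1)}
  ∪ pre   = {pkg_at(p1,whs1)} ∪ {truck_at(t2,depot)}
          = {pkg_at(p1,whs1), truck_at(t2,depot)}

== RESULT ==
["pkg_at(p1,whs1)", "truck_at(t2,depot)"]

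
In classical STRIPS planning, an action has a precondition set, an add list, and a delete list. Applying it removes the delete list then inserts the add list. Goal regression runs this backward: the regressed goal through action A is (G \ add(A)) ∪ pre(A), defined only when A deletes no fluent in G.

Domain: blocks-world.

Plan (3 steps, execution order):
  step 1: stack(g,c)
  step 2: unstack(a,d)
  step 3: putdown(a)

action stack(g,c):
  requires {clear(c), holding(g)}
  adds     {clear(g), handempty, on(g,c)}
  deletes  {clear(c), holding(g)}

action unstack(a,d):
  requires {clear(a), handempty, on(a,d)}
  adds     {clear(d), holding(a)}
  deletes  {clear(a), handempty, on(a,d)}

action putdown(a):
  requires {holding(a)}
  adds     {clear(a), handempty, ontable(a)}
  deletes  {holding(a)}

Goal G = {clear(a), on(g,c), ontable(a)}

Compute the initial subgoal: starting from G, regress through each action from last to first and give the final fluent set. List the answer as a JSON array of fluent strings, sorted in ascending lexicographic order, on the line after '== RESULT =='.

Work backward from the goal:
  through step 3 (putdown(a)): drop {clear(a), ontable(a)}, keep {on(g,c)}, require {holding(a)}
    → {holding(a), on(g,c)}
  through step 2 (unstack(a,d)): drop {holding(a)}, keep {on(g,c)}, require {clear(a), handempty, on(a,d)}
    → {clear(a), handempty, on(a,d), on(g,c)}
  through step 1 (stack(g,c)): drop {handempty, on(g,c)}, keep {clear(a), on(a,d)}, require {clear(c), holding(g)}
    → {clear(a), clear(c), holding(g), on(a,d)}

== RESULT ==
["clear(a)", "clear(c)", "holding(g)", "on(a,d)"]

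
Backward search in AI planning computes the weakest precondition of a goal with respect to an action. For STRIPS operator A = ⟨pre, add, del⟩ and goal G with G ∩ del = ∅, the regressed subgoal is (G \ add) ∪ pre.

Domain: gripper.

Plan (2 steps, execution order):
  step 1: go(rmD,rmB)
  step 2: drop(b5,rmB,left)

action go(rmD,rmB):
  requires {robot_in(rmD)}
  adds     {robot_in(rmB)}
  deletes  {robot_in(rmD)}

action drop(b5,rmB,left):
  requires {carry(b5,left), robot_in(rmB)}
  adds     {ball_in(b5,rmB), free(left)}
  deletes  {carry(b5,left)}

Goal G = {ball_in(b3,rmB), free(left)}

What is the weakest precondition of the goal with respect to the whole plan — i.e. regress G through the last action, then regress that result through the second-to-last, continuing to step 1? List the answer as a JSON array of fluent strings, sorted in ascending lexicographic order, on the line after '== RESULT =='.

Work backward from the goal:
  through step 2 (drop(b5,rmB,left)): drop {free(left)}, keep {ball_in(b3,rmB)}, require {carry(b5,left), robot_in(rmB)}
    → {ball_in(b3,rmB), carry(b5,left), robot_in(rmB)}
  through step 1 (go(rmD,rmB)): drop {robot_in(rmB)}, keep {ball_in(b3,rmB), carry(b5,left)}, require {robot_in(rmD)}
    → {ball_in(b3,rmB), carry(b5,left), robot_in(rmD)}

== RESULT ==
["ball_in(b3,rmB)", "carry(b5,left)", "robot_in(rmD)"]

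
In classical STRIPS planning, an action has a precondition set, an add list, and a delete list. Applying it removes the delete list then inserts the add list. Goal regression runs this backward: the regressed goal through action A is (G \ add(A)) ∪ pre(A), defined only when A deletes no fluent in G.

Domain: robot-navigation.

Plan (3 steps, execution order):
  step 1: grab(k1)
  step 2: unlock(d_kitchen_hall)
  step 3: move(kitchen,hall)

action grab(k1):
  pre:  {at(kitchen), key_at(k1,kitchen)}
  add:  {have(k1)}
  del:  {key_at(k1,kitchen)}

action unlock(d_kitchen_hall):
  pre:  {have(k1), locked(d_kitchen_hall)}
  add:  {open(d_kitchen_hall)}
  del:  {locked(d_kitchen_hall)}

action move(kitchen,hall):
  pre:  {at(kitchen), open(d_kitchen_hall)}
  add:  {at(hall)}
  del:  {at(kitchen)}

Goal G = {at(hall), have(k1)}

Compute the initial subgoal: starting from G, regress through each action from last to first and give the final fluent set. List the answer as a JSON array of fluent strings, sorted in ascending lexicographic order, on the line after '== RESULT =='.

Regress step by step:
  through step 3 (move(kitchen,hall)): drop {at(hall)}, keep {have(k1)}, require {at(kitchen), open(d_kitchen_hall)}
    → {at(kitchen), have(k1), open(d_kitchen_hall)}
  through step 2 (unlock(d_kitchen_hall)): drop {open(d_kitchen_hall)}, keep {at(kitchen), have(k1)}, require {have(k1), locked(d_kitchen_hall)}
    → {at(kitchen), have(k1), locked(d_kitchen_hall)}
  through step 1 (grab(k1)): drop {have(k1)}, keep {at(kitchen), locked(d_kitchen_hall)}, require {at(kitchen), key_at(k1,kitchen)}
    → {at(kitchen), key_at(k1,kitchen), locked(d_kitchen_hall)}

== RESULT ==
["at(kitchen)", "key_at(k1,kitchen)", "locked(d_kitchen_hall)"]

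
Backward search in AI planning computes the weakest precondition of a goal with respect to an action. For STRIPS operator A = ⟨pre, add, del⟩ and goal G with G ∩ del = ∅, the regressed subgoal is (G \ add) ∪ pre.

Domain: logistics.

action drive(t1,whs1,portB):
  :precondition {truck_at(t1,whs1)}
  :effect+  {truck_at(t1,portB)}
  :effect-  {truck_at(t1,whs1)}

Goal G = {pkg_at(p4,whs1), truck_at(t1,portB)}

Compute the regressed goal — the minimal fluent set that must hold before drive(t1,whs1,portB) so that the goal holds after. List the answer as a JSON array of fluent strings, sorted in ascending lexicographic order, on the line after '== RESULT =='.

Compute (G \ add) ∪ pre:
  G ∩ del = {}  (empty — regression defined)
  G \ add = {pkg_at(p4,whs1), truck_at(t1,portB)} \ {truck_at(t1,portB)} = {pkg_at(p4,whs1)}
  ∪ pre   = {pkg_at(p4,whs1)} ∪ {truck_at(t1,whs1)}
          = {pkg_at(p4,whs1), truck_at(t1,whs1)}

== RESULT ==
["pkg_at(p4,whs1)", "truck_at(t1,whs1)"]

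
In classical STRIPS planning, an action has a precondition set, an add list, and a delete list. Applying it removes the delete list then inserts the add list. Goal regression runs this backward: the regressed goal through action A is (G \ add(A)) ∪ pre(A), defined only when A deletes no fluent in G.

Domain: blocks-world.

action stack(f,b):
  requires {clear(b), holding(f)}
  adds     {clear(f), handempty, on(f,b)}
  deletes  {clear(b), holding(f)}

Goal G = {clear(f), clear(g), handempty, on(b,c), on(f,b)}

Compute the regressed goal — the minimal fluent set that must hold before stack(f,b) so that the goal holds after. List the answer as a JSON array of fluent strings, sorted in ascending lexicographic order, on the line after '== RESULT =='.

Regress:
  G ∩ del = {}  (empty — regression defined)
  G \ add = {clear(f), clear(g), handempty, on(b,c), on(f,b)} \ {clear(f), handempty, on(f,b)} = {clear(g), on(b,c)}
  ∪ pre   = {clear(g), on(b,c)} ∪ {clear(b), holding(f)}
          = {clear(b), clear(g), holding(f), on(b,c)}

== RESULT ==
["clear(b)", "clear(g)", "holding(f)", "on(b,c)"]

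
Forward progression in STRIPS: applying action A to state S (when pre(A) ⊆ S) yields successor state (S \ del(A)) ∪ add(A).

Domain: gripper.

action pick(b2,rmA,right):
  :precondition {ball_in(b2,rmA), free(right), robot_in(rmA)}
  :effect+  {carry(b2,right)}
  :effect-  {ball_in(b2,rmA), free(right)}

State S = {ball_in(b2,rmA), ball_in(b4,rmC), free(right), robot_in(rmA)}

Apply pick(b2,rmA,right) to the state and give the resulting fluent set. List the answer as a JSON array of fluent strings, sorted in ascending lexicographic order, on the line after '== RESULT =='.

Progress:
  pre ⊆ S: {ball_in(b2,rmA), free(right), robot_in(rmA)} ⊆ S  — applicable
  S \ del = {ball_in(b4,rmC), robot_in(rmA)}
  ∪ add   = {ball_in(b4,rmC), carry(b2,right), robot_in(rmA)}

== RESULT ==
["ball_in(b4,rmC)", "carry(b2,right)", "robot_in(rmA)"]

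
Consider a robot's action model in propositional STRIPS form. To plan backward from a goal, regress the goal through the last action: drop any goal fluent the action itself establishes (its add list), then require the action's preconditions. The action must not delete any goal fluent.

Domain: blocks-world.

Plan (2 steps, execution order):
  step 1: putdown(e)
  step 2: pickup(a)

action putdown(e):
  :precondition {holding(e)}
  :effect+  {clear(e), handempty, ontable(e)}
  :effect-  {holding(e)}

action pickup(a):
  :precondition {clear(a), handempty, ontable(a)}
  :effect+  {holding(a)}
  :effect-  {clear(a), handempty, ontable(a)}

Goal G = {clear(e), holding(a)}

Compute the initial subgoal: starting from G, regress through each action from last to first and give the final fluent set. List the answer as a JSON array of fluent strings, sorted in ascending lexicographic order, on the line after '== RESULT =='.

Regress step by step:
  through step 2 (pickup(a)): drop {holding(a)}, keep {clear(e)}, require {clear(a), handempty, ontable(a)}
    → {clear(a), clear(e), handempty, ontable(a)}
  through step 1 (putdown(e)): drop {clear(e), handempty}, keep {clear(a), ontable(a)}, require {holding(e)}
    → {clear(a), holding(e), ontable(a)}

== RESULT ==
["clear(a)", "holding(e)", "ontable(a)"]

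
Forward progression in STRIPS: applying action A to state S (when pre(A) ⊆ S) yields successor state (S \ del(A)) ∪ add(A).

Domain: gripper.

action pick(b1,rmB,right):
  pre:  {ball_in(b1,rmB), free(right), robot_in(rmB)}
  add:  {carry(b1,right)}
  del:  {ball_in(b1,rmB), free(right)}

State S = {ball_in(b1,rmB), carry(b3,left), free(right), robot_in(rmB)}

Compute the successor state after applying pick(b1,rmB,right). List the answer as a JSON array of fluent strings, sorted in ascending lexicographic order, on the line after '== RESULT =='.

Progress:
  pre ⊆ S: {ball_in(b1,rmB), free(right), robot_in(rmB)} ⊆ S  — applicable
  S \ del = {carry(b3,left), robot_in(rmB)}
  ∪ add   = {carry(b1,right), carry(b3,left), robot_in(rmB)}

== RESULT ==
["carry(b1,right)", "carry(b3,left)", "robot_in(rmB)"]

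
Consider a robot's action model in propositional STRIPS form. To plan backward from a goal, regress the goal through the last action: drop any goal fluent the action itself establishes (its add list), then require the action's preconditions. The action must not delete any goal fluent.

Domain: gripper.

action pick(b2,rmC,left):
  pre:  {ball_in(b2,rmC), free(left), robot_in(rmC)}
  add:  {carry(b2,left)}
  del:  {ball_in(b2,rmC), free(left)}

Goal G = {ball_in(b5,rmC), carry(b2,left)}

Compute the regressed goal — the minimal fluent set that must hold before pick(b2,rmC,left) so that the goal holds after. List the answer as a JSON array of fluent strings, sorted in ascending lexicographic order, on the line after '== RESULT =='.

Regress:
  G ∩ del = {}  (empty — regression defined)
  G \ add = {ball_in(b5,rmC), carry(b2,left)} \ {carry(b2,left)} = {ball_in(b5,rmC)}
  ∪ pre   = {ball_in(b5,rmC)} ∪ {ball_in(b2,rmC), free(left), robot_in(rmC)}
          = {ball_in(b2,rmC), ball_in(b5,rmC), free(left), robot_in(rmC)}

== RESULT ==
["ball_in(b2,rmC)", "ball_in(b5,rmC)", "free(left)", "robot_in(rmC)"]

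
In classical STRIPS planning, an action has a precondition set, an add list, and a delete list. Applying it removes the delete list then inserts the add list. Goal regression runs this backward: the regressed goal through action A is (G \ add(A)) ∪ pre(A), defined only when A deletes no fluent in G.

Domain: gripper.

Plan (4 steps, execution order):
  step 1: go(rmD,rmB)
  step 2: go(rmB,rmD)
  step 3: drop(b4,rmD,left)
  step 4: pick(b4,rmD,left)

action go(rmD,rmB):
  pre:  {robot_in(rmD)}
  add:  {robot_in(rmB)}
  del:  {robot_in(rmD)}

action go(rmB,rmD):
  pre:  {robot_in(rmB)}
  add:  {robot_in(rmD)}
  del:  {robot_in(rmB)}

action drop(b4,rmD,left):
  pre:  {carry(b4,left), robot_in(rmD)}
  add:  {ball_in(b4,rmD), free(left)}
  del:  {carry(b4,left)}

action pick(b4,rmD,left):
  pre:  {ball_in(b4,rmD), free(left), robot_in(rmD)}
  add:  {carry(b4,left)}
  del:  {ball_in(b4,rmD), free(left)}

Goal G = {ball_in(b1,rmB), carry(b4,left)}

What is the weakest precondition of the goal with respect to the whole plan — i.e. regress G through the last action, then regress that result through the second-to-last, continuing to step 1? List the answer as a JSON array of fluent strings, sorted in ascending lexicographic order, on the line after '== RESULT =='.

Regress step by step:
  through step 4 (pick(b4,rmD,left)): drop {carry(b4,left)}, keep {ball_in(b1,rmB)}, require {ball_in(b4,rmD), free(left), robot_in(rmD)}
    → {ball_in(b1,rmB), ball_in(b4,rmD), free(left), robot_in(rmD)}
  through step 3 (drop(b4,rmD,left)): drop {ball_in(b4,rmD), free(left)}, keep {ball_in(b1,rmB), robot_in(rmD)}, require {carry(b4,left), robot_in(rmD)}
    → {ball_in(b1,rmB), carry(b4,left), robot_in(rmD)}
  through step 2 (go(rmB,rmD)): drop {robot_in(rmD)}, keep {ball_in(b1,rmB), carry(b4,left)}, require {robot_in(rmB)}
    → {ball_in(b1,rmB), carry(b4,left), robot_in(rmB)}
  through step 1 (go(rmD,rmB)): drop {robot_in(rmB)}, keep {ball_in(b1,rmB), carry(b4,left)}, require {robot_in(rmD)}
    → {ball_in(b1,rmB), carry(b4,left), robot_in(rmD)}

== RESULT ==
["ball_in(b1,rmB)", "carry(b4,left)", "robot_in(rmD)"]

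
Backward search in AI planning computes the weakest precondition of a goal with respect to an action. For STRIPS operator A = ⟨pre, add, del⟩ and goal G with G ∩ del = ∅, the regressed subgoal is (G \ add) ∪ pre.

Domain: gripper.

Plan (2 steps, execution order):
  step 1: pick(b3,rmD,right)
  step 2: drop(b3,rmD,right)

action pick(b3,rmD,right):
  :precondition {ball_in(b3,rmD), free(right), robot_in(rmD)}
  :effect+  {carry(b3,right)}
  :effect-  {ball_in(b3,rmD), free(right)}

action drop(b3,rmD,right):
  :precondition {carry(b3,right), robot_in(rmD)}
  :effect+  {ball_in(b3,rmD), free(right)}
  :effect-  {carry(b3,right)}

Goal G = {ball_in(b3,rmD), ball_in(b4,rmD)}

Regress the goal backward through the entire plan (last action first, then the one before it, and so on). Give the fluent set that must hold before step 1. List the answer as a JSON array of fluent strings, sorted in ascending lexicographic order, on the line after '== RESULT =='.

Work backward from the goal:
  through step 2 (drop(b3,rmD,right)): drop {ball_in(b3,rmD)}, keep {ball_in(b4,rmD)}, require {carry(b3,right), robot_in(rmD)}
    → {ball_in(b4,rmD), carry(b3,right), robot_in(rmD)}
  through step 1 (pick(b3,rmD,right)): drop {carry(b3,right)}, keep {ball_in(b4,rmD), robot_in(rmD)}, require {ball_in(b3,rmD), free(right), robot_in(rmD)}
    → {ball_in(b3,rmD), ball_in(b4,rmD), free(right), robot_in(rmD)}

== RESULT ==
["ball_in(b3,rmD)", "ball_in(b4,rmD)", "free(right)", "robot_in(rmD)"]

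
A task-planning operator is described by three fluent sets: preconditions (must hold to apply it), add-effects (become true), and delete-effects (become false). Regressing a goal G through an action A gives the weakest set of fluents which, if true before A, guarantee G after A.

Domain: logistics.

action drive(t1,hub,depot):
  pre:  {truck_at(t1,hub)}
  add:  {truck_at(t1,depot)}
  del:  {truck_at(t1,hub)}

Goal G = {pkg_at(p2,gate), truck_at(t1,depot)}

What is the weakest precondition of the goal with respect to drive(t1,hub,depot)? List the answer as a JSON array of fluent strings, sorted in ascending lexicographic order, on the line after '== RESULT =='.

Regress:
  G ∩ del = {}  (empty — regression defined)
  G \ add = {pkg_at(p2,gate), truck_at(t1,depot)} \ {truck_at(t1,depot)} = {pkg_at(p2,gate)}
  ∪ pre   = {pkg_at(p2,gate)} ∪ {truck_at(t1,hub)}
          = {pkg_at(p2,gate), truck_at(t1,hub)}

== RESULT ==
["pkg_at(p2,gate)", "truck_at(t1,hub)"]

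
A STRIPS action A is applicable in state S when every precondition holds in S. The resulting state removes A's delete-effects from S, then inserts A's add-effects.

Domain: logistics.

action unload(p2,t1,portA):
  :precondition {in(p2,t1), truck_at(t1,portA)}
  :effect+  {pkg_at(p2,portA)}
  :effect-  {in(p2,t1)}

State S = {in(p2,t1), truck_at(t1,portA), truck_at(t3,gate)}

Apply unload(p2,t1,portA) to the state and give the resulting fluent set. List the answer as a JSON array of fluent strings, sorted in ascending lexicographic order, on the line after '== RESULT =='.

Progress:
  pre ⊆ S: {in(p2,t1), truck_at(t1,portA)} ⊆ S  — applicable
  S \ del = {truck_at(t1,portA), truck_at(t3,gate)}
  ∪ add   = {pkg_at(p2,portA), truck_at(t1,portA), truck_at(t3,gate)}

== RESULT ==
["pkg_at(p2,portA)", "truck_at(t1,portA)", "truck_at(t3,gate)"]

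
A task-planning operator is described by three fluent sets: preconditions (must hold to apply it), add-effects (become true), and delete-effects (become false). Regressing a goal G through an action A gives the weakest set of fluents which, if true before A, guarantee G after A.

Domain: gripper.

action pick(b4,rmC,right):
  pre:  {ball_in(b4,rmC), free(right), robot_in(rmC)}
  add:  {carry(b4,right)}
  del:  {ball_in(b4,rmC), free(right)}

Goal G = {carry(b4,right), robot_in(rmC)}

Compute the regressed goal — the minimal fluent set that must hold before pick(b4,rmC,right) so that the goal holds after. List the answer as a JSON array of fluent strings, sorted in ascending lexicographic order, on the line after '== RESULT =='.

Regress:
  G ∩ del = {}  (empty — regression defined)
  G \ add = {carry(b4,right), robot_in(rmC)} \ {carry(b4,right)} = {robot_in(rmC)}
  ∪ pre   = {robot_in(rmC)} ∪ {ball_in(b4,rmC), free(right), robot_in(rmC)}
          = {ball_in(b4,rmC), free(right), robot_in(rmC)}

== RESULT ==
["ball_in(b4,rmC)", "free(right)", "robot_in(rmC)"]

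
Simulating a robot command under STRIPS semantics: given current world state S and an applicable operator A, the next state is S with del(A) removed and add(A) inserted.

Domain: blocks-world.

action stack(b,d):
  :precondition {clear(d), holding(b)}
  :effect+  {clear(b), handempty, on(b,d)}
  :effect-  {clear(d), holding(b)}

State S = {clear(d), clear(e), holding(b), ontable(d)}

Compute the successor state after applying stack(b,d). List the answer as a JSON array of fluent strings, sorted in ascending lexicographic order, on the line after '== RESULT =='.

Compute (S \ del) ∪ add:
  pre ⊆ S: {clear(d), holding(b)} ⊆ S  — applicable
  S \ del = {clear(e), ontable(d)}
  ∪ add   = {clear(b), clear(e), handempty, on(b,d), ontable(d)}

== RESULT ==
["clear(b)", "clear(e)", "handempty", "on(b,d)", "ontable(d)"]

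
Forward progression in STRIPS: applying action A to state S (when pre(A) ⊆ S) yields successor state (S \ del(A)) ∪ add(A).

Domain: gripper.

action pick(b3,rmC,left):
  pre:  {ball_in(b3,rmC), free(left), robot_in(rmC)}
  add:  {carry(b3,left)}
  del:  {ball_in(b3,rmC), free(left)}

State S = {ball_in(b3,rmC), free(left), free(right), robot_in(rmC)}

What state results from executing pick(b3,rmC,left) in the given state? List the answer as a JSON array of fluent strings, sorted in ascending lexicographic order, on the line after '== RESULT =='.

Compute (S \ del) ∪ add:
  pre ⊆ S: {ball_in(b3,rmC), free(left), robot_in(rmC)} ⊆ S  — applicable
  S \ del = {free(right), robot_in(rmC)}
  ∪ add   = {carry(b3,left), free(right), robot_in(rmC)}

== RESULT ==
["carry(b3,left)", "free(right)", "robot_in(rmC)"]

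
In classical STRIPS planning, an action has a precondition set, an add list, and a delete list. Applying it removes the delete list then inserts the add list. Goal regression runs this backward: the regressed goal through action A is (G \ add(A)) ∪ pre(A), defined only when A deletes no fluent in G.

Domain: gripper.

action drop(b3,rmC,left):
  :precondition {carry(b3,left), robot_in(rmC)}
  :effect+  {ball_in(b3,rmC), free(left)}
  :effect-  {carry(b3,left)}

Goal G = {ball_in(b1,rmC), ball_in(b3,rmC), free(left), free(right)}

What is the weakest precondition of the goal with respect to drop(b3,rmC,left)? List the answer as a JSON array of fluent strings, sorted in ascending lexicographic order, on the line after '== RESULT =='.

Regress:
  G ∩ del = {}  (empty — regression defined)
  G \ add = {ball_in(b1,rmC), ball_in(b3,rmC), free(left), free(right)} \ {ball_in(b3,rmC), free(left)} = {ball_in(b1,rmC), free(right)}
  ∪ pre   = {ball_in(b1,rmC), free(right)} ∪ {carry(b3,left), robot_in(rmC)}
          = {ball_in(b1,rmC), carry(b3,left), free(right), robot_in(rmC)}

== RESULT ==
["ball_in(b1,rmC)", "carry(b3,left)", "free(right)", "robot_in(rmC)"]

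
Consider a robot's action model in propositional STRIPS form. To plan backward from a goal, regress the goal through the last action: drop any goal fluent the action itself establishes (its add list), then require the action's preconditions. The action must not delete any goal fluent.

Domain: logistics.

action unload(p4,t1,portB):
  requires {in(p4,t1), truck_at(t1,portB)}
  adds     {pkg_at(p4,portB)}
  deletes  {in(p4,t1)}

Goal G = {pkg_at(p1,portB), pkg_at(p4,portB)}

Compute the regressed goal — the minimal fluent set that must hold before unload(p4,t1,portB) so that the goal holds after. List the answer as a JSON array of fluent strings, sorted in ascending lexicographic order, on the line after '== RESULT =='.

Regress:
  G ∩ del = {}  (empty — regression defined)
  G \ add = {pkg_at(p1,portB), pkg_at(p4,portB)} \ {pkg_at(p4,portB)} = {pkg_at(p1,portB)}
  ∪ pre   = {pkg_at(p1,portB)} ∪ {in(p4,t1), truck_at(t1,portB)}
          = {in(p4,t1), pkg_at(p1,portB), truck_at(t1,portB)}

== RESULT ==
["in(p4,t1)", "pkg_at(p1,portB)", "truck_at(t1,portB)"]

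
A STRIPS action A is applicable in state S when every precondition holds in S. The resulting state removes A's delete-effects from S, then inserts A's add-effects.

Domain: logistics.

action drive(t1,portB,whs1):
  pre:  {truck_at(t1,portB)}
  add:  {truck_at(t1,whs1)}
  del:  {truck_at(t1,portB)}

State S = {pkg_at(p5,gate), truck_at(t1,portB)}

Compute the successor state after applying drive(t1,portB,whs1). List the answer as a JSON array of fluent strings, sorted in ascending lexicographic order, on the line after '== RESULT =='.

Progress:
  pre ⊆ S: {truck_at(t1,portB)} ⊆ S  — applicable
  S \ del = {pkg_at(p5,gate)}
  ∪ add   = {pkg_at(p5,gate), truck_at(t1,whs1)}

== RESULT ==
["pkg_at(p5,gate)", "truck_at(t1,whs1)"]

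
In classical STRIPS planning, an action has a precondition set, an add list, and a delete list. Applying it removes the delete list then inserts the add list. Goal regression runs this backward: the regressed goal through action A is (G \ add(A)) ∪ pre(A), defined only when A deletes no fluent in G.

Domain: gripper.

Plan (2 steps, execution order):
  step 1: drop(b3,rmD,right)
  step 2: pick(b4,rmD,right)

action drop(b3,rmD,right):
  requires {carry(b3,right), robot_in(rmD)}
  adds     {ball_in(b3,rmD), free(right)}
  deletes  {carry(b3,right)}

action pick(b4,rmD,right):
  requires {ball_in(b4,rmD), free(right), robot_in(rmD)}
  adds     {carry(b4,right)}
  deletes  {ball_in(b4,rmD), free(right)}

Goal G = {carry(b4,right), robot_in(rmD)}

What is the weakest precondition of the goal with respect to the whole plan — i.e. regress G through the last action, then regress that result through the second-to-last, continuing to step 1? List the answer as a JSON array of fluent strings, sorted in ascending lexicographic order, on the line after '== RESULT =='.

Regress step by step:
  through step 2 (pick(b4,rmD,right)): drop {carry(b4,right)}, keep {robot_in(rmD)}, require {ball_in(b4,rmD), free(right), robot_in(rmD)}
    → {ball_in(b4,rmD), free(right), robot_in(rmD)}
  through step 1 (drop(b3,rmD,right)): drop {free(right)}, keep {ball_in(b4,rmD), robot_in(rmD)}, require {carry(b3,right), robot_in(rmD)}
    → {ball_in(b4,rmD), carry(b3,right), robot_in(rmD)}

== RESULT ==
["ball_in(b4,rmD)", "carry(b3,right)", "robot_in(rmD)"]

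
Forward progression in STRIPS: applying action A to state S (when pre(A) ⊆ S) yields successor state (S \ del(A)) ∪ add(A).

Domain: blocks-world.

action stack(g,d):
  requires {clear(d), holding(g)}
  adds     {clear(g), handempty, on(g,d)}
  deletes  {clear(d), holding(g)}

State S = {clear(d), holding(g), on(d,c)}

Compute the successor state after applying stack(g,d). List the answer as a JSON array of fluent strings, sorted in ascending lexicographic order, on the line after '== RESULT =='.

Compute (S \ del) ∪ add:
  pre ⊆ S: {clear(d), holding(g)} ⊆ S  — applicable
  S \ del = {on(d,c)}
  ∪ add   = {clear(g), handempty, on(d,c), on(g,d)}

== RESULT ==
["clear(g)", "handempty", "on(d,c)", "on(g,d)"]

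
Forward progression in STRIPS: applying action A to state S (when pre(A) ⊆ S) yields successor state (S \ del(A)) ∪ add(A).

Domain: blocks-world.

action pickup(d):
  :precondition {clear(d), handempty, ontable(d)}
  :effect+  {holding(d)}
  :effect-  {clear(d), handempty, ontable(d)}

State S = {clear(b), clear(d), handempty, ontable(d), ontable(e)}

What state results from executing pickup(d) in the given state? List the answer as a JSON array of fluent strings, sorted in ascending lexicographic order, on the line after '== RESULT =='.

Compute (S \ del) ∪ add:
  pre ⊆ S: {clear(d), handempty, ontable(d)} ⊆ S  — applicable
  S \ del = {clear(b), ontable(e)}
  ∪ add   = {clear(b), holding(d), ontable(e)}

== RESULT ==
["clear(b)", "holding(d)", "ontable(e)"]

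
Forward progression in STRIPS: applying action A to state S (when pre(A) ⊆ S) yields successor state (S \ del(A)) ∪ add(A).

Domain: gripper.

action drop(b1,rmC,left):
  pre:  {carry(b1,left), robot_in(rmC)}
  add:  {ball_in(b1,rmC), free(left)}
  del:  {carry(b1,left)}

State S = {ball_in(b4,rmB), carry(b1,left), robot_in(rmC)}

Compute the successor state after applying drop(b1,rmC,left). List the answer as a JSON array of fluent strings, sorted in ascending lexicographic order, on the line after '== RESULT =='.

Progress:
  pre ⊆ S: {carry(b1,left), robot_in(rmC)} ⊆ S  — applicable
  S \ del = {ball_in(b4,rmB), robot_in(rmC)}
  ∪ add   = {ball_in(b1,rmC), ball_in(b4,rmB), free(left), robot_in(rmC)}

== RESULT ==
["ball_in(b1,rmC)", "ball_in(b4,rmB)", "free(left)", "robot_in(rmC)"]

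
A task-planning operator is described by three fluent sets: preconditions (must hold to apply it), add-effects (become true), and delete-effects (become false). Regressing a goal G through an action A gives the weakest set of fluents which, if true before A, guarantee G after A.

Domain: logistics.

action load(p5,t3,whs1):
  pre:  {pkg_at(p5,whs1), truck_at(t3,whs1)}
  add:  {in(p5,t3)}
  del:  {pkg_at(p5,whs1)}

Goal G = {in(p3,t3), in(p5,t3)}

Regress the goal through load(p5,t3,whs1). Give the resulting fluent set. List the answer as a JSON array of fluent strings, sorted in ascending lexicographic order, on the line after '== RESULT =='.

Regress:
  G ∩ del = {}  (empty — regression defined)
  G \ add = {in(p3,t3), in(p5,t3)} \ {in(p5,t3)} = {in(p3,t3)}
  ∪ pre   = {in(p3,t3)} ∪ {pkg_at(p5,whs1), truck_at(t3,whs1)}
          = {in(p3,t3), pkg_at(p5,whs1), truck_at(t3,whs1)}

== RESULT ==
["in(p3,t3)", "pkg_at(p5,whs1)", "truck_at(t3,whs1)"]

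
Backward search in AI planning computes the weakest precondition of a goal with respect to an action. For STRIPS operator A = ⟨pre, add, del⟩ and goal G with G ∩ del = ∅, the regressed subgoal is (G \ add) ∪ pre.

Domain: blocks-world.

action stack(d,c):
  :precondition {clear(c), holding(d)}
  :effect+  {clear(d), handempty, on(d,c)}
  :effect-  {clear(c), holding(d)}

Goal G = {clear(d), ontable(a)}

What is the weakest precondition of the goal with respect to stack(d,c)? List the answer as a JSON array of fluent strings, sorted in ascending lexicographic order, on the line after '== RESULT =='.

Compute (G \ add) ∪ pre:
  G ∩ del = {}  (empty — regression defined)
  G \ add = {clear(d), ontable(a)} \ {clear(d), handempty, on(d,c)} = {ontable(a)}
  ∪ pre   = {ontable(a)} ∪ {clear(c), holding(d)}
          = {clear(c), holding(d), ontable(a)}

== RESULT ==
["clear(c)", "holding(d)", "ontable(a)"]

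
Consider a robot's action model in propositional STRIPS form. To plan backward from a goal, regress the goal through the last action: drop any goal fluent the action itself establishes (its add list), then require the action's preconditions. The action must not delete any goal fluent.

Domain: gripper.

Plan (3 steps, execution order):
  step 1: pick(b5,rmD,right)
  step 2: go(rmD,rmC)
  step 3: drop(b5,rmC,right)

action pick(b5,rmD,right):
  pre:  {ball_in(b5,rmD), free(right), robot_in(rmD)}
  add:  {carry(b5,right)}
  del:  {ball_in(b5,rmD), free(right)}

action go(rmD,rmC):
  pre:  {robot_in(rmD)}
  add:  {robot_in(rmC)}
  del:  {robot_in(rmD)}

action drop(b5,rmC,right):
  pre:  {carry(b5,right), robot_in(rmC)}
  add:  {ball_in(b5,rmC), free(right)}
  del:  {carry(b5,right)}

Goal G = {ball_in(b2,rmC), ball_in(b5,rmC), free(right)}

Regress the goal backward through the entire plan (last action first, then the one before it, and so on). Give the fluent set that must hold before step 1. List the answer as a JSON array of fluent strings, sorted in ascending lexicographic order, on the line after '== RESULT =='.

Regress step by step:
  through step 3 (drop(b5,rmC,right)): drop {ball_in(b5,rmC), free(right)}, keep {ball_in(b2,rmC)}, require {carry(b5,right), robot_in(rmC)}
    → {ball_in(b2,rmC), carry(b5,right), robot_in(rmC)}
  through step 2 (go(rmD,rmC)): drop {robot_in(rmC)}, keep {ball_in(b2,rmC), carry(b5,right)}, require {robot_in(rmD)}
    → {ball_in(b2,rmC), carry(b5,right), robot_in(rmD)}
  through step 1 (pick(b5,rmD,right)): drop {carry(b5,right)}, keep {ball_in(b2,rmC), robot_in(rmD)}, require {ball_in(b5,rmD), free(right), robot_in(rmD)}
    → {ball_in(b2,rmC), ball_in(b5,rmD), free(right), robot_in(rmD)}

== RESULT ==
["ball_in(b2,rmC)", "ball_in(b5,rmD)", "free(right)", "robot_in(rmD)"]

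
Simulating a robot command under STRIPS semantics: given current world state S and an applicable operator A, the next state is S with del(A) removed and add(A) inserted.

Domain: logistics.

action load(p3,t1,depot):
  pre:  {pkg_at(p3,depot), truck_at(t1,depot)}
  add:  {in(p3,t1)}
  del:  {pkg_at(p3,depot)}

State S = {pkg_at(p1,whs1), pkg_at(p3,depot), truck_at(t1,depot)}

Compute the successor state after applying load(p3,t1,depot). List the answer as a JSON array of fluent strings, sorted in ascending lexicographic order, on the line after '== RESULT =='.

Compute (S \ del) ∪ add:
  pre ⊆ S: {pkg_at(p3,depot), truck_at(t1,depot)} ⊆ S  — applicable
  S \ del = {pkg_at(p1,whs1), truck_at(t1,depot)}
  ∪ add   = {in(p3,t1), pkg_at(p1,whs1), truck_at(t1,depot)}

== RESULT ==
["in(p3,t1)", "pkg_at(p1,whs1)", "truck_at(t1,depot)"]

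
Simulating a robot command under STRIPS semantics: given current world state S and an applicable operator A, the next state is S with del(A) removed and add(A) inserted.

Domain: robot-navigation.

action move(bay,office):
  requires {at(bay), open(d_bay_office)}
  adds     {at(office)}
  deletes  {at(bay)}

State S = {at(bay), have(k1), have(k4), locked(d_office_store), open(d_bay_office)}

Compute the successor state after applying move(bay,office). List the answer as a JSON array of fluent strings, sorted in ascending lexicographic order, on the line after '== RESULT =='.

Progress:
  pre ⊆ S: {at(bay), open(d_bay_office)} ⊆ S  — applicable
  S \ del = {have(k1), have(k4), locked(d_office_store), open(d_bay_office)}
  ∪ add   = {at(office), have(k1), have(k4), locked(d_office_store), open(d_bay_office)}

== RESULT ==
["at(office)", "have(k1)", "have(k4)", "locked(d_office_store)", "open(d_bay_office)"]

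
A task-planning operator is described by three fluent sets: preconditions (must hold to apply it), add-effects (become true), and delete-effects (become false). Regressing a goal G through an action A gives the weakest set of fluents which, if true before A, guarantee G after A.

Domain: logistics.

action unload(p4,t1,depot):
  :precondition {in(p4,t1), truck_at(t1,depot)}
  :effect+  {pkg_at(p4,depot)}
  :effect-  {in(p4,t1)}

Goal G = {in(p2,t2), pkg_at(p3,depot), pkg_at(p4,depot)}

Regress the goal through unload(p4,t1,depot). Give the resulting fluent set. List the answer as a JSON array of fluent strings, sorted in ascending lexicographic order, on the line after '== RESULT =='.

Compute (G \ add) ∪ pre:
  G ∩ del = {}  (empty — regression defined)
  G \ add = {in(p2,t2), pkg_at(p3,depot), pkg_at(p4,depot)} \ {pkg_at(p4,depot)} = {in(p2,t2), pkg_at(p3,depot)}
  ∪ pre   = {in(p2,t2), pkg_at(p3,depot)} ∪ {in(p4,t1), truck_at(t1,depot)}
          = {in(p2,t2), in(p4,t1), pkg_at(p3,depot), truck_at(t1,depot)}

== RESULT ==
["in(p2,t2)", "in(p4,t1)", "pkg_at(p3,depot)", "truck_at(t1,depot)"]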